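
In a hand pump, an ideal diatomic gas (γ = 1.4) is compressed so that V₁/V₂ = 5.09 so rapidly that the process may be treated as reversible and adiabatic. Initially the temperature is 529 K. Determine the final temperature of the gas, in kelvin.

Adiabatic: T₁V₁^(γ−1) = T₂V₂^(γ−1) ⇒ T₂ = T₁ (V₁/V₂)^(γ−1).
T₂ = 529 × 5.09^(0.4) = 1014 K.

T₂ ≈ 1010 K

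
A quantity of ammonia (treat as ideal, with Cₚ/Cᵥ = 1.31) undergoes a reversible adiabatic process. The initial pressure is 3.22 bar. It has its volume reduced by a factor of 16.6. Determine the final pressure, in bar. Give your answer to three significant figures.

Since PV^γ is constant along a reversible adiabat, P₂ = P₁ (V₁/V₂)^γ.
P₂ = 3.22 × 16.6^(1.31) = 127.7 bar.

P₂ ≈ 128 bar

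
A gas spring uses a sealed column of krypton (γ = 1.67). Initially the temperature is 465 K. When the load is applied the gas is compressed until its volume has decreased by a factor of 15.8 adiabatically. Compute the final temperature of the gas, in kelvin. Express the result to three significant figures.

T₂ ≈ 2950 K

Adiabatic: T₁V₁^(γ−1) = T₂V₂^(γ−1) ⇒ T₂ = T₁ (V₁/V₂)^(γ−1).
T₂ = 465 × 15.8^(0.67) = 2955 K.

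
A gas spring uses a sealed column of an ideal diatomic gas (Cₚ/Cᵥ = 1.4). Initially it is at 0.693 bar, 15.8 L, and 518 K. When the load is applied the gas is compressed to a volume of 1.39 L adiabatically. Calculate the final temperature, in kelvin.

Adiabatic: T₁V₁^(γ−1) = T₂V₂^(γ−1) ⇒ T₂ = T₁ (V₁/V₂)^(γ−1).
T₂ = 518 × (15.8/1.39)^(0.4) = 1370 K.

T₂ ≈ 1370 K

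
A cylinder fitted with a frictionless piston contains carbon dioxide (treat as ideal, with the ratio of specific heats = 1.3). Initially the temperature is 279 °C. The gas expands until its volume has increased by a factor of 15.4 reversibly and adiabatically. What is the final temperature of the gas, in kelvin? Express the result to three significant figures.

T₂ ≈ 243 K

Adiabatic: T₁V₁^(γ−1) = T₂V₂^(γ−1) ⇒ T₂ = T₁ (V₁/V₂)^(γ−1).
T₁ = 279 °C = 552.1 K.
T₂ = 552.1 × (1/15.4)^(0.3) = 243.1 K.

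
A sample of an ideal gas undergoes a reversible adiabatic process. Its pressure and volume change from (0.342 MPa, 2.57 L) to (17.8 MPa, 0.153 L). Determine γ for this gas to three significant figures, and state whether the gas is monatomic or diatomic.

PV^γ = const ⇒ γ = ln(P₂/P₁) / ln(V₁/V₂).
γ = ln(17.8/0.342) / ln(2.57/0.153) = 1.401.
γ ≈ 1.40 is close to 7/5, so the gas is diatomic.

γ ≈ 1.40; diatomic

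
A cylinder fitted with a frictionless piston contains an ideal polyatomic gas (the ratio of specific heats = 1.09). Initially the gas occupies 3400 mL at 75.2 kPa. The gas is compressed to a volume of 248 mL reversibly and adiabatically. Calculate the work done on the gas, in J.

P₂ = P₁(V₁/V₂)^γ = 75.2×(3400/248)^(1.09) = 1305 kPa.
For a reversible adiabat, W_by_gas = (P₁V₁ − P₂V₂)/(γ−1).
W_by = (75200×0.0034 − 1.305×10^6×0.000248) / (0.09) = -754.8 J.
W_on_gas = −W_by = 754.8 J.

W ≈ 755 J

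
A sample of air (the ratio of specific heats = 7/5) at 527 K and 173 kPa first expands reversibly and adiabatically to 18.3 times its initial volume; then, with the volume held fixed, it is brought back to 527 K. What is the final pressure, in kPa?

Adiabatic step (PV^γ = const): P₂ = 173×(1/18.3)^(7/5) = 2.955 kPa; T₂ = 527×(1/18.3)^(2/5) = 164.8 K.
Isochoric: P₃ = P₂(T₃/T₂) = 2.955 × (527/164.8) = 9.454 kPa.

P₃ ≈ 9.45 kPa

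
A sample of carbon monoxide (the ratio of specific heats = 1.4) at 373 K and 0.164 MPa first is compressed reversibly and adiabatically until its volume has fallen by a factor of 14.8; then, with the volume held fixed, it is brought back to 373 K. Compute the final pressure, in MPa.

P₃ ≈ 2.43 MPa

Adiabatic step (PV^γ = const): P₂ = 0.164×14.8^(1.4) = 7.132 MPa; T₂ = 373×14.8^(0.4) = 1096 K.
Isochoric: P₃ = P₂(T₃/T₂) = 7.132 × (373/1096) = 2.427 MPa.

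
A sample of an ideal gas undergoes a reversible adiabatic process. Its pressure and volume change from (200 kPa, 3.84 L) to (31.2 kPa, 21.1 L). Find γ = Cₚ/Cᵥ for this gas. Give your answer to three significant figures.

PV^γ = const ⇒ γ = ln(P₂/P₁) / ln(V₁/V₂).
γ = ln(31.2/200) / ln(3.84/21.1) = 1.09.

γ ≈ 1.09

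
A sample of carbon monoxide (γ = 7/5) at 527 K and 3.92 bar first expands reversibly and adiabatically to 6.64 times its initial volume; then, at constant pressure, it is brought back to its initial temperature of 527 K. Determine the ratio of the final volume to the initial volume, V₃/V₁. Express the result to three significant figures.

Adiabatic step: V₂/V₁ = 6.64; T₂ = T₁·(1/6.64)^(2/5) = 247.1 K.
Isobaric step: V₃/V₂ = T₃/T₂ = 527/247.1.
V₃/V₁ = (V₂/V₁)(V₃/V₂) = 6.64 × (527/247.1) = 14.16.

V₃/V₁ ≈ 14.2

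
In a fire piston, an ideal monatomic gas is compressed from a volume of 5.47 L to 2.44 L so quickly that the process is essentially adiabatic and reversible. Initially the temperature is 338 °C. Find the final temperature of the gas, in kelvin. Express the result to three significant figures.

Adiabatic: T₁V₁^(γ−1) = T₂V₂^(γ−1) ⇒ T₂ = T₁ (V₁/V₂)^(γ−1).
For a monatomic ideal gas γ = 5/3, so γ−1 = 2/3.
T₁ = 338 °C = 611.1 K.
T₂ = 611.1 × (5.47/2.44)^(2/3) = 1047 K.

T₂ ≈ 1050 K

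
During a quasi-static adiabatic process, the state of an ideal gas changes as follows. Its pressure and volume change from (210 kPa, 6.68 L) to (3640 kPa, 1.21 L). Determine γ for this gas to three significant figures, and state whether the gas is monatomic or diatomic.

PV^γ = const ⇒ γ = ln(P₂/P₁) / ln(V₁/V₂).
γ = ln(3640/210) / ln(6.68/1.21) = 1.67.
γ ≈ 1.67 is close to 5/3, so the gas is monatomic.

γ ≈ 1.67; monatomic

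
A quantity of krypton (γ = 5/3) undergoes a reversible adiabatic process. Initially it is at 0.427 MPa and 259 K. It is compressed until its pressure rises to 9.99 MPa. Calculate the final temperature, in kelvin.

T₂ ≈ 914 K

Adiabatic: T₂/T₁ = (P₂/P₁)^((γ−1)/γ).
T₂ = 259 × (9.99/0.427)^(2/5) = 914 K.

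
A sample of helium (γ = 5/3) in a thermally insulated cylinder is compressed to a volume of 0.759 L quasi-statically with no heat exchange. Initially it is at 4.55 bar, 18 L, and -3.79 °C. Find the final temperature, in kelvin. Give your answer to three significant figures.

For a reversible adiabat TV^(γ−1) is constant, so T₂ = T₁ (V₁/V₂)^(γ−1).
T₁ = -3.79 °C = 269.4 K.
T₂ = 269.4 × (18/0.759)^(2/3) = 2223 K.

T₂ ≈ 2220 K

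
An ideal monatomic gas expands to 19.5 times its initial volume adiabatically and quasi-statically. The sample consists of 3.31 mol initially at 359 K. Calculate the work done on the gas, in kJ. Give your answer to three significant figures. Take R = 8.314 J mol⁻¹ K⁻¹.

W ≈ -12.8 kJ

For a reversible adiabat TV^(γ−1) is constant, so T₂ = T₁ (V₁/V₂)^(γ−1).
γ = 5/3 for a monatomic ideal gas, so γ−1 = 2/3.
T₂ = 359 × (1/19.5)^(2/3) = 49.55 K.
Q = 0, so ΔU = W_on_gas = nCᵥΔT with Cᵥ = R/(γ−1) = 12.47 J/(mol·K).
ΔU = 3.31 × 12.47 × (49.55 − 359) = -12770 J.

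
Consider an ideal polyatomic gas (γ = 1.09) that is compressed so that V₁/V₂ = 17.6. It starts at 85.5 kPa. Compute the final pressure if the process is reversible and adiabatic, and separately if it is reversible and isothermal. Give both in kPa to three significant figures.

adiabatic: 1950 kPa; isothermal: 1500 kPa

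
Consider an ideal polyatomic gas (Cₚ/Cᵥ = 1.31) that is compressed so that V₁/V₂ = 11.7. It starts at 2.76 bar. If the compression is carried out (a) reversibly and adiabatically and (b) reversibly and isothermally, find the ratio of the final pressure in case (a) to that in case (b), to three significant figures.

Isothermal: P_b = P₁(V₁/V₂) = 2.76×11.7.
Adiabatic: P_a = P₁(V₁/V₂)^γ = 2.76×11.7^(1.31).
P_a/P_b = (V₁/V₂)^(γ−1) = 11.7^(0.31) = 2.144.

P_adiabatic / P_isothermal ≈ 2.14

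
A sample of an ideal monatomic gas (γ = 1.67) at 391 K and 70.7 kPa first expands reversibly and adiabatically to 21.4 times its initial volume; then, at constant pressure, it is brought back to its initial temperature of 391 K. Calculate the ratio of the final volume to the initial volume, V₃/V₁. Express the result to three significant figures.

V₃/V₁ ≈ 167

Adiabatic step: V₂/V₁ = 21.4; T₂ = T₁·(1/21.4)^(0.67) = 50.21 K.
Isobaric step: V₃/V₂ = T₃/T₂ = 391/50.21.
V₃/V₁ = (V₂/V₁)(V₃/V₂) = 21.4 × (391/50.21) = 166.6.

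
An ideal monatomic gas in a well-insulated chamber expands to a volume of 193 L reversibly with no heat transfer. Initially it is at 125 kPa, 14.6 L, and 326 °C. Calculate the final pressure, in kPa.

P₂ ≈ 1.69 kPa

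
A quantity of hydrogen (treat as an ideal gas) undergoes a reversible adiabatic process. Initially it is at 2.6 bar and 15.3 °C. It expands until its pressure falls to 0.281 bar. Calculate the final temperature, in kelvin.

Adiabatic: T₂/T₁ = (P₂/P₁)^((γ−1)/γ).
For a diatomic ideal gas γ = 7/5, so (γ−1)/γ = 2/7.
T₁ = 15.3 °C = 288.4 K.
T₂ = 288.4 × (0.281/2.6)^(2/7) = 152.8 K.

T₂ ≈ 153 K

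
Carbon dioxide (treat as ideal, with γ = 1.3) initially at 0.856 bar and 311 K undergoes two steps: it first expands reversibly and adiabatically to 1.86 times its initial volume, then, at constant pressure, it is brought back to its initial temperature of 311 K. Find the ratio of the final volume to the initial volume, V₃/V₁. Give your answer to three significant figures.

V₃/V₁ ≈ 2.24

Adiabatic step: V₂/V₁ = 1.86; T₂ = T₁·(1/1.86)^(0.3) = 258.2 K.
Isobaric step: V₃/V₂ = T₃/T₂ = 311/258.2.
V₃/V₁ = (V₂/V₁)(V₃/V₂) = 1.86 × (311/258.2) = 2.241.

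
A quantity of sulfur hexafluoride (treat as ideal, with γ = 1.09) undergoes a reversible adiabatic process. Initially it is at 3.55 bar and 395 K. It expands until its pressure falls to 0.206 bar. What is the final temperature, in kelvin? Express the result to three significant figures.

Along an adiabat T P^((1−γ)/γ) is constant, so T₂ = T₁ (P₂/P₁)^((γ−1)/γ).
T₂ = 395 × (0.206/3.55)^(0.0826) = 312.3 K.

T₂ ≈ 312 K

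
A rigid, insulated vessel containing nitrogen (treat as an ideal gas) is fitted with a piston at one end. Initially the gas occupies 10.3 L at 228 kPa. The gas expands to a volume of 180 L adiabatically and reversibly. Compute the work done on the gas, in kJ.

W ≈ -4.00 kJ

γ = 7/5 for a diatomic ideal gas.
P₂ = P₁(V₁/V₂)^γ = 228×(10.3/180)^(7/5) = 4.155 kPa.
For a reversible adiabat, W_by_gas = (P₁V₁ − P₂V₂)/(γ−1).
W_by = (228000×0.0103 − 4155×0.18) / (2/5) = 4001 J.
W_on_gas = −W_by = -4001 J.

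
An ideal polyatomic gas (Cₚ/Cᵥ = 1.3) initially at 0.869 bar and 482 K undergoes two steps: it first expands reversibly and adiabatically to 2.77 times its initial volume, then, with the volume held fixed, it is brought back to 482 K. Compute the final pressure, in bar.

P₃ ≈ 0.314 bar

Adiabatic step (PV^γ = const): P₂ = 0.869×(1/2.77)^(1.3) = 0.2311 bar; T₂ = 482×(1/2.77)^(0.3) = 355.1 K.
Isochoric: P₃ = P₂(T₃/T₂) = 0.2311 × (482/355.1) = 0.3137 bar.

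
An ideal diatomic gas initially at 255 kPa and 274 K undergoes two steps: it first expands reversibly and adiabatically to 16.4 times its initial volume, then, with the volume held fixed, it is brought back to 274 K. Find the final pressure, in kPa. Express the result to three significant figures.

P₃ ≈ 15.5 kPa

For a diatomic ideal gas γ = 7/5.
Adiabatic step (PV^γ = const): P₂ = 255×(1/16.4)^(7/5) = 5.079 kPa; T₂ = 274×(1/16.4)^(2/5) = 89.5 K.
Isochoric: P₃ = P₂(T₃/T₂) = 5.079 × (274/89.5) = 15.55 kPa.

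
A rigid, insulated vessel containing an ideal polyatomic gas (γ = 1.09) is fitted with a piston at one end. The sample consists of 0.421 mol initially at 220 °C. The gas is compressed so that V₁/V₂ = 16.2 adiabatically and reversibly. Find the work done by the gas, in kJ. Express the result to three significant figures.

W ≈ -5.46 kJ

Adiabatic: T₁V₁^(γ−1) = T₂V₂^(γ−1) ⇒ T₂ = T₁ (V₁/V₂)^(γ−1).
T₁ = 220 °C = 493.1 K.
T₂ = 493.1 × 16.2^(0.09) = 633.6 K.
Q = 0, so ΔU = W_on_gas = nCᵥΔT with Cᵥ = R/(γ−1) = 92.38 J/(mol·K).
ΔU = 0.421 × 92.38 × (633.6 − 493.1) = 5463 J.
Work done by the gas = −ΔU = -5463 J.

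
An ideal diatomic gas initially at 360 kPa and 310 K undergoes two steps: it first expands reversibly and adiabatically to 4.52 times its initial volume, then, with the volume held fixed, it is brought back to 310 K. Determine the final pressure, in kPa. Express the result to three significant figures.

For a diatomic ideal gas γ = 7/5.
Adiabatic step (PV^γ = const): P₂ = 360×(1/4.52)^(7/5) = 43.56 kPa; T₂ = 310×(1/4.52)^(2/5) = 169.6 K.
Isochoric: P₃ = P₂(T₃/T₂) = 43.56 × (310/169.6) = 79.65 kPa.

P₃ ≈ 79.6 kPa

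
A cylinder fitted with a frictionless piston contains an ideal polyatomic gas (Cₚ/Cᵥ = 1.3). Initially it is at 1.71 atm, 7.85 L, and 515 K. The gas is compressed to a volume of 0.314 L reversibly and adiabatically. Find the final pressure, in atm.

P₂ ≈ 112 atm

Adiabatic: P₁V₁^γ = P₂V₂^γ ⇒ P₂ = P₁ (V₁/V₂)^γ.
P₂ = 1.71 × (7.85/0.314)^(1.3) = 112.3 atm.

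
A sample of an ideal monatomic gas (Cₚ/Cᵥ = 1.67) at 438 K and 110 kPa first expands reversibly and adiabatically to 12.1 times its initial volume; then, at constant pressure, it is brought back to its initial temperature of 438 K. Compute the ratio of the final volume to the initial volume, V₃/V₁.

V₃/V₁ ≈ 64.3

Adiabatic step: V₂/V₁ = 12.1; T₂ = T₁·(1/12.1)^(0.67) = 82.42 K.
Isobaric step: V₃/V₂ = T₃/T₂ = 438/82.42.
V₃/V₁ = (V₂/V₁)(V₃/V₂) = 12.1 × (438/82.42) = 64.31.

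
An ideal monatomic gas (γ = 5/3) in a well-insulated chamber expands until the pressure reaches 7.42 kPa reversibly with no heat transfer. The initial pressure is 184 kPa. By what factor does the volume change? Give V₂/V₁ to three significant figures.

From PV^γ = const, V₂/V₁ = (P₁/P₂)^(1/γ).
V₂/V₁ = (184/7.42)^(3/5) = 6.865.

V₂/V₁ ≈ 6.87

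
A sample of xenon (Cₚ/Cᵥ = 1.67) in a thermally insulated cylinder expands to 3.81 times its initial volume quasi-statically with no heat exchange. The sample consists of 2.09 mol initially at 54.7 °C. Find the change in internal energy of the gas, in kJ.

ΔU ≈ -5.03 kJ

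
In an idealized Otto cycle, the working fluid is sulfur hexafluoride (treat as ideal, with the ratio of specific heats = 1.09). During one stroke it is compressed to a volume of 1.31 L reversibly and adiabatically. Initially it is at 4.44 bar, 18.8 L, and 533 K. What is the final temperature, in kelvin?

T₂ ≈ 677 K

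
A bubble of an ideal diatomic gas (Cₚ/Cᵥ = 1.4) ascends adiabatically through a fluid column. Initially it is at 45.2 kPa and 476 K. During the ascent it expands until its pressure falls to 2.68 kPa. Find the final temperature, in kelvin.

Adiabatic: T₂/T₁ = (P₂/P₁)^((γ−1)/γ).
T₂ = 476 × (2.68/45.2)^(0.286) = 212.3 K.

T₂ ≈ 212 K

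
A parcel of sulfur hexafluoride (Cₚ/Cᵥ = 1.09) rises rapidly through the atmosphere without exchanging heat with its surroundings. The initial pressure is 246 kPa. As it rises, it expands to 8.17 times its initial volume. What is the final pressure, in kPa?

Adiabatic: P₁V₁^γ = P₂V₂^γ ⇒ P₂ = P₁ (V₁/V₂)^γ.
P₂ = 246 × (1/8.17)^(1.09) = 24.92 kPa.

P₂ ≈ 24.9 kPa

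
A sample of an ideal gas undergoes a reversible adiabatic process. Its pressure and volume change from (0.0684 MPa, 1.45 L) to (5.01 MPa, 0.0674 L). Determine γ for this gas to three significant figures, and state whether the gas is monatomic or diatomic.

γ ≈ 1.40; diatomic

PV^γ = const ⇒ γ = ln(P₂/P₁) / ln(V₁/V₂).
γ = ln(5.01/0.0684) / ln(1.45/0.0674) = 1.399.
γ ≈ 1.40 is close to 7/5, so the gas is diatomic.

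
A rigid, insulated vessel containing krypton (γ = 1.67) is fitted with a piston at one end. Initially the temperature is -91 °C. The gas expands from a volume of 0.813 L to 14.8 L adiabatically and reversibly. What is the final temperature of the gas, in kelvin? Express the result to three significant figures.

T₂ ≈ 26.1 K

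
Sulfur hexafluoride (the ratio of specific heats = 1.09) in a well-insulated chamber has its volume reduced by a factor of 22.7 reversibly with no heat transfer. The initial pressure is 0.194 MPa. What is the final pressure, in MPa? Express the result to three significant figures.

P₂ ≈ 5.83 MPa

Since PV^γ is constant along a reversible adiabat, P₂ = P₁ (V₁/V₂)^γ.
P₂ = 0.194 × 22.7^(1.09) = 5.833 MPa.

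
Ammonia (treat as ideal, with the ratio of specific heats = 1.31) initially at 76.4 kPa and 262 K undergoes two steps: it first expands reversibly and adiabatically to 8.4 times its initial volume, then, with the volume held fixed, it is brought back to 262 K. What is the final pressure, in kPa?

P₃ ≈ 9.10 kPa

Adiabatic step (PV^γ = const): P₂ = 76.4×(1/8.4)^(1.31) = 4.702 kPa; T₂ = 262×(1/8.4)^(0.31) = 135.4 K.
Isochoric: P₃ = P₂(T₃/T₂) = 4.702 × (262/135.4) = 9.095 kPa.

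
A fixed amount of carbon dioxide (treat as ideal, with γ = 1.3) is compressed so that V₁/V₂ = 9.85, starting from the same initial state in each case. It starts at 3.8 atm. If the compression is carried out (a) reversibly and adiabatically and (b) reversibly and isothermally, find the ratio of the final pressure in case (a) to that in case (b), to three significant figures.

Isothermal: P_b = P₁(V₁/V₂) = 3.8×9.85.
Adiabatic: P_a = P₁(V₁/V₂)^γ = 3.8×9.85^(1.3).
P_a/P_b = (V₁/V₂)^(γ−1) = 9.85^(0.3) = 1.986.

P_adiabatic / P_isothermal ≈ 1.99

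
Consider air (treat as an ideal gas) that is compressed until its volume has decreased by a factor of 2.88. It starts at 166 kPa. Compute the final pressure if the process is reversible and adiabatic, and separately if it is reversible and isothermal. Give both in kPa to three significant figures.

For a diatomic ideal gas γ = 7/5.
Isothermal: P₂ = P₁(V₁/V₂) = 166×2.88 = 478.1 kPa.
Adiabatic: P₂ = P₁(V₁/V₂)^γ = 166×2.88^(7/5) = 729.9 kPa.

adiabatic: 730 kPa; isothermal: 478 kPa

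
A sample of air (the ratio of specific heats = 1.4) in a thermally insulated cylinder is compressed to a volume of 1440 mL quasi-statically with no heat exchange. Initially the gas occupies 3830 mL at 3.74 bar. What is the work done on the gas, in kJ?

P₂ = P₁(V₁/V₂)^γ = 3.74×(3830/1440)^(1.4) = 14.71 bar.
For a reversible adiabat, W_by_gas = (P₁V₁ − P₂V₂)/(γ−1).
W_by = (374000×0.00383 − 1.471×10^6×0.00144) / (0.4) = -1715 J.
W_on_gas = −W_by = 1715 J.

W ≈ 1.71 kJ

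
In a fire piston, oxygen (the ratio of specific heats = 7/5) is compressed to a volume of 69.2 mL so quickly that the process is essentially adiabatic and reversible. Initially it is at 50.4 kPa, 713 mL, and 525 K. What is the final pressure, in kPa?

P₂ ≈ 1320 kPa

Adiabatic: P₁V₁^γ = P₂V₂^γ ⇒ P₂ = P₁ (V₁/V₂)^γ.
P₂ = 50.4 × (713/69.2)^(7/5) = 1320 kPa.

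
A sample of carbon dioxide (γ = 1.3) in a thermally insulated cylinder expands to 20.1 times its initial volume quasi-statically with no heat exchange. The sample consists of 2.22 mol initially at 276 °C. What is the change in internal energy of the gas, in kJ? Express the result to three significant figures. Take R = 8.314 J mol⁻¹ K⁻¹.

For a reversible adiabat TV^(γ−1) is constant, so T₂ = T₁ (V₁/V₂)^(γ−1).
T₁ = 276 °C = 549.1 K.
T₂ = 549.1 × (1/20.1)^(0.3) = 223.2 K.
Q = 0, so ΔU = W_on_gas = nCᵥΔT with Cᵥ = R/(γ−1) = 27.71 J/(mol·K).
ΔU = 2.22 × 27.71 × (223.2 − 549.1) = -20050 J.

ΔU ≈ -20.1 kJ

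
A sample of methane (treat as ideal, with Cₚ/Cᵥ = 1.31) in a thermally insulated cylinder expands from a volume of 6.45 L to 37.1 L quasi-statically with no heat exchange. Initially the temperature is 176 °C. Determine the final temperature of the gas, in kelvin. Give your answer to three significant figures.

Adiabatic: T₁V₁^(γ−1) = T₂V₂^(γ−1) ⇒ T₂ = T₁ (V₁/V₂)^(γ−1).
T₁ = 176 °C = 449.1 K.
T₂ = 449.1 × (6.45/37.1)^(0.31) = 261.1 K.

T₂ ≈ 261 K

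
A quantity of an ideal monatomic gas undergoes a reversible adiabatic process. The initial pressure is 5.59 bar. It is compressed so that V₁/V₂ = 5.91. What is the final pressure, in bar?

P₂ ≈ 108 bar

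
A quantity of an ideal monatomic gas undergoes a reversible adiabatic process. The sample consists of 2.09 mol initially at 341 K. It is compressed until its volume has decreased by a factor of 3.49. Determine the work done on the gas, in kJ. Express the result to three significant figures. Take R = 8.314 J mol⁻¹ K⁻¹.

For a reversible adiabat TV^(γ−1) is constant, so T₂ = T₁ (V₁/V₂)^(γ−1).
γ = 5/3 for a monatomic ideal gas, so γ−1 = 2/3.
T₂ = 341 × 3.49^(2/3) = 784.6 K.
Q = 0, so ΔU = W_on_gas = nCᵥΔT with Cᵥ = R/(γ−1) = 12.47 J/(mol·K).
ΔU = 2.09 × 12.47 × (784.6 − 341) = 11560 J.

W ≈ 11.6 kJ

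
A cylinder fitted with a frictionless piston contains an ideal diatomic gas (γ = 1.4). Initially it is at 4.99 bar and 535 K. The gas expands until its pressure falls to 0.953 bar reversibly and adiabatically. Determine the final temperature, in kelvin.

T₂ ≈ 333 K

Along an adiabat T P^((1−γ)/γ) is constant, so T₂ = T₁ (P₂/P₁)^((γ−1)/γ).
T₂ = 535 × (0.953/4.99)^(0.286) = 333.4 K.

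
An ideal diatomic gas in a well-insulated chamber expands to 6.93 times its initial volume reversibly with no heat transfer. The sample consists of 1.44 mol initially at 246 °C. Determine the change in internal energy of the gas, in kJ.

ΔU ≈ -8.38 kJ

Adiabatic: T₁V₁^(γ−1) = T₂V₂^(γ−1) ⇒ T₂ = T₁ (V₁/V₂)^(γ−1).
γ = 7/5 for a diatomic ideal gas, so γ−1 = 2/5.
T₁ = 246 °C = 519.1 K.
T₂ = 519.1 × (1/6.93)^(2/5) = 239.3 K.
Q = 0, so ΔU = W_on_gas = nCᵥΔT with Cᵥ = R/(γ−1) = 20.79 J/(mol·K).
ΔU = 1.44 × 20.79 × (239.3 − 519.1) = -8375 J.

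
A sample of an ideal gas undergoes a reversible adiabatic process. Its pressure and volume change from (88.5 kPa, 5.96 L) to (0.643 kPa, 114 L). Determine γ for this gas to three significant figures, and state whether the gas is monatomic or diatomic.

γ ≈ 1.67; monatomic

PV^γ = const ⇒ γ = ln(P₂/P₁) / ln(V₁/V₂).
γ = ln(0.643/88.5) / ln(5.96/114) = 1.669.
γ ≈ 1.67 is close to 5/3, so the gas is monatomic.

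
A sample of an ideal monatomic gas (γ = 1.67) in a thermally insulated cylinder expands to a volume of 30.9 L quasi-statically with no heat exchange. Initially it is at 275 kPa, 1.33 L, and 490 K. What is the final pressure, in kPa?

P₂ ≈ 1.44 kPa

Adiabatic: P₁V₁^γ = P₂V₂^γ ⇒ P₂ = P₁ (V₁/V₂)^γ.
P₂ = 275 × (1.33/30.9)^(1.67) = 1.439 kPa.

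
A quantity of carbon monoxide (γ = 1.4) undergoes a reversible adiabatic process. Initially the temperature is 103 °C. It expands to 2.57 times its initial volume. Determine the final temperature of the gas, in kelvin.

T₂ ≈ 258 K

Adiabatic: T₁V₁^(γ−1) = T₂V₂^(γ−1) ⇒ T₂ = T₁ (V₁/V₂)^(γ−1).
T₁ = 103 °C = 376.1 K.
T₂ = 376.1 × (1/2.57)^(0.4) = 257.9 K.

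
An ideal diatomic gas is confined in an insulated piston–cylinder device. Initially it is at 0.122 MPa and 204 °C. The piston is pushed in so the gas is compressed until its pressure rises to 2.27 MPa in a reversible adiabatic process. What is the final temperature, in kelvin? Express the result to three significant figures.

T₂ ≈ 1100 K

Along an adiabat T P^((1−γ)/γ) is constant, so T₂ = T₁ (P₂/P₁)^((γ−1)/γ).
For a diatomic ideal gas γ = 7/5, so (γ−1)/γ = 2/7.
T₁ = 204 °C = 477.1 K.
T₂ = 477.1 × (2.27/0.122)^(2/7) = 1100 K.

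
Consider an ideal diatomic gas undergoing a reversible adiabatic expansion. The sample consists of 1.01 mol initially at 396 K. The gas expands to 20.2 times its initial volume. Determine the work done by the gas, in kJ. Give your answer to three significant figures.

W ≈ 5.81 kJ

Adiabatic: T₁V₁^(γ−1) = T₂V₂^(γ−1) ⇒ T₂ = T₁ (V₁/V₂)^(γ−1).
γ = 7/5 for a diatomic ideal gas, so γ−1 = 2/5.
T₂ = 396 × (1/20.2)^(2/5) = 119 K.
Q = 0, so ΔU = W_on_gas = nCᵥΔT with Cᵥ = R/(γ−1) = 20.79 J/(mol·K).
ΔU = 1.01 × 20.79 × (119 − 396) = -5815 J.
Work done by the gas = −ΔU = 5815 J.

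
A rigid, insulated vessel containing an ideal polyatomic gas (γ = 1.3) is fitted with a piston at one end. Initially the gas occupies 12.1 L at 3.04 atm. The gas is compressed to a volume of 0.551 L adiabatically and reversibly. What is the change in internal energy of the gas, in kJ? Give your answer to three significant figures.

ΔU ≈ 19.0 kJ

P₂ = P₁(V₁/V₂)^γ = 3.04×(12.1/0.551)^(1.3) = 168.7 atm.
For a reversible adiabat, W_by_gas = (P₁V₁ − P₂V₂)/(γ−1).
W_by = (308000×0.0121 − 1.709×10^7×0.000551) / (0.3) = -18960 J.
Q = 0 ⇒ ΔU = −W_by = 18960 J.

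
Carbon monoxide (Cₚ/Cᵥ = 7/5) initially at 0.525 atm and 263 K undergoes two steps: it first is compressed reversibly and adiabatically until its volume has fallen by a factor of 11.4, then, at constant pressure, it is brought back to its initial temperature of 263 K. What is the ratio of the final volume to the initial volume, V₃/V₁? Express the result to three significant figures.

V₃/V₁ ≈ 0.0331

Adiabatic step: V₂/V₁ = 0.08772; T₂ = T₁·11.4^(2/5) = 696.2 K.
Isobaric step: V₃/V₂ = T₃/T₂ = 263/696.2.
V₃/V₁ = (V₂/V₁)(V₃/V₂) = 0.08772 × (263/696.2) = 0.03314.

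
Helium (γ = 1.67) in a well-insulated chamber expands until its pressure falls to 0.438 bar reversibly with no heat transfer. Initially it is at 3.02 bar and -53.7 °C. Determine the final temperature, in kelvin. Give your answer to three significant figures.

T₂ ≈ 101 K

Along an adiabat T P^((1−γ)/γ) is constant, so T₂ = T₁ (P₂/P₁)^((γ−1)/γ).
T₁ = -53.7 °C = 219.4 K.
T₂ = 219.4 × (0.438/3.02)^(0.401) = 101.1 K.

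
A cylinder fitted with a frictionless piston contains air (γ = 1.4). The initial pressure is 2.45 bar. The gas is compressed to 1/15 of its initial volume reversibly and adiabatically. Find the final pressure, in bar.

P₂ ≈ 109 bar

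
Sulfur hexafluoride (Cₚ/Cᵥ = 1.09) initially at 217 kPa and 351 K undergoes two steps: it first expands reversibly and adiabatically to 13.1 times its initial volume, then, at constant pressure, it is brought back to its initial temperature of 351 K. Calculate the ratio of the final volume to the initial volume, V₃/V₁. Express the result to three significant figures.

V₃/V₁ ≈ 16.5

Adiabatic step: V₂/V₁ = 13.1; T₂ = T₁·(1/13.1)^(0.09) = 278.5 K.
Isobaric step: V₃/V₂ = T₃/T₂ = 351/278.5.
V₃/V₁ = (V₂/V₁)(V₃/V₂) = 13.1 × (351/278.5) = 16.51.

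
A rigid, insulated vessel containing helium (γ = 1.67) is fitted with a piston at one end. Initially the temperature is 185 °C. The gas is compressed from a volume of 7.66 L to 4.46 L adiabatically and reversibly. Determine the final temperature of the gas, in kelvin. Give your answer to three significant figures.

T₂ ≈ 658 K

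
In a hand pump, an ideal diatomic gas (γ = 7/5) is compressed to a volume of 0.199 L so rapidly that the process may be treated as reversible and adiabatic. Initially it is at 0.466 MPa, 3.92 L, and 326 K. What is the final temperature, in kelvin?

Adiabatic: T₁V₁^(γ−1) = T₂V₂^(γ−1) ⇒ T₂ = T₁ (V₁/V₂)^(γ−1).
T₂ = 326 × (3.92/0.199)^(2/5) = 1074 K.

T₂ ≈ 1070 K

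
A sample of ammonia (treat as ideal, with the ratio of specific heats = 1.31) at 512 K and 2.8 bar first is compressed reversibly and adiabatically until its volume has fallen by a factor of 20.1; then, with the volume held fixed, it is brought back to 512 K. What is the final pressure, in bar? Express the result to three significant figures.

P₃ ≈ 56.3 bar

Adiabatic step (PV^γ = const): P₂ = 2.8×20.1^(1.31) = 142.7 bar; T₂ = 512×20.1^(0.31) = 1298 K.
Isochoric: P₃ = P₂(T₃/T₂) = 142.7 × (512/1298) = 56.28 bar.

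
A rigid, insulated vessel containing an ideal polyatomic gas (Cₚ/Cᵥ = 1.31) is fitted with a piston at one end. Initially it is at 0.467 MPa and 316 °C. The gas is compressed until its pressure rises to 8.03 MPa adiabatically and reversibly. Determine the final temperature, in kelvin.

T₂ ≈ 1150 K

Adiabatic: T₂/T₁ = (P₂/P₁)^((γ−1)/γ).
T₁ = 316 °C = 589.1 K.
T₂ = 589.1 × (8.03/0.467)^(0.237) = 1155 K.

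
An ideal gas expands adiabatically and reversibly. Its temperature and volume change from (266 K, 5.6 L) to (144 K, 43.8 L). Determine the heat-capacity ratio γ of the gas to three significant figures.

TV^(γ−1) = const ⇒ γ − 1 = ln(T₂/T₁) / ln(V₁/V₂).
γ = 1 + ln(144/266) / ln(5.6/43.8) = 1.298.

γ ≈ 1.30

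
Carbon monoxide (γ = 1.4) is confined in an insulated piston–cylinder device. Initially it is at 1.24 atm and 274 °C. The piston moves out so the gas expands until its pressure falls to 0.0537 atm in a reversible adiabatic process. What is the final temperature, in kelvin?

T₂ ≈ 223 K

Along an adiabat T P^((1−γ)/γ) is constant, so T₂ = T₁ (P₂/P₁)^((γ−1)/γ).
T₁ = 274 °C = 547.1 K.
T₂ = 547.1 × (0.0537/1.24)^(0.286) = 223.1 K.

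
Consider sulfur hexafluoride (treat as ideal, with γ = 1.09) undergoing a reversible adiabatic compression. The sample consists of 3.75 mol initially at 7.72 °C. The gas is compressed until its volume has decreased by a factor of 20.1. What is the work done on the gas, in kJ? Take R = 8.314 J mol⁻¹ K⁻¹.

W ≈ 30.2 kJ

Adiabatic: T₁V₁^(γ−1) = T₂V₂^(γ−1) ⇒ T₂ = T₁ (V₁/V₂)^(γ−1).
T₁ = 7.72 °C = 280.9 K.
T₂ = 280.9 × 20.1^(0.09) = 368 K.
Q = 0, so ΔU = W_on_gas = nCᵥΔT with Cᵥ = R/(γ−1) = 92.38 J/(mol·K).
ΔU = 3.75 × 92.38 × (368 − 280.9) = 30170 J.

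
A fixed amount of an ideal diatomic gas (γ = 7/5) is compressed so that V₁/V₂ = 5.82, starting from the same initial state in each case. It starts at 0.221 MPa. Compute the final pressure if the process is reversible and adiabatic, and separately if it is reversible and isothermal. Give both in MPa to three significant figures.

adiabatic: 2.60 MPa; isothermal: 1.29 MPa

Isothermal: P₂ = P₁(V₁/V₂) = 0.221×5.82 = 1.286 MPa.
Adiabatic: P₂ = P₁(V₁/V₂)^γ = 0.221×5.82^(7/5) = 2.602 MPa.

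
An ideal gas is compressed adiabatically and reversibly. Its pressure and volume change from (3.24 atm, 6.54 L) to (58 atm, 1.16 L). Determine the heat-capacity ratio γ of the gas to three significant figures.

γ ≈ 1.67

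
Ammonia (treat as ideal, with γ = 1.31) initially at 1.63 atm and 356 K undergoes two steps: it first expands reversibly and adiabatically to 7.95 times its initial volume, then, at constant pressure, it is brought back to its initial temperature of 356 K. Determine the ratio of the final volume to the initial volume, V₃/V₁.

Adiabatic step: V₂/V₁ = 7.95; T₂ = T₁·(1/7.95)^(0.31) = 187.2 K.
Isobaric step: V₃/V₂ = T₃/T₂ = 356/187.2.
V₃/V₁ = (V₂/V₁)(V₃/V₂) = 7.95 × (356/187.2) = 15.12.

V₃/V₁ ≈ 15.1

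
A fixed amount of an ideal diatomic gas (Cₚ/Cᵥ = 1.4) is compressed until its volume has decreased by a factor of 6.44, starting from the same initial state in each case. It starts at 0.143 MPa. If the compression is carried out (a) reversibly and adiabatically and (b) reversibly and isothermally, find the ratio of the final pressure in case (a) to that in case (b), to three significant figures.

P_adiabatic / P_isothermal ≈ 2.11

Isothermal: P_b = P₁(V₁/V₂) = 0.143×6.44.
Adiabatic: P_a = P₁(V₁/V₂)^γ = 0.143×6.44^(1.4).
P_a/P_b = (V₁/V₂)^(γ−1) = 6.44^(0.4) = 2.106.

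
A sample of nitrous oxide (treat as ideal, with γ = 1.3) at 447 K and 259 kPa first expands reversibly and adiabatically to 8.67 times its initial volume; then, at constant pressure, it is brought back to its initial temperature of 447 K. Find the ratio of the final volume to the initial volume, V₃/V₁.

Adiabatic step: V₂/V₁ = 8.67; T₂ = T₁·(1/8.67)^(0.3) = 233.8 K.
Isobaric step: V₃/V₂ = T₃/T₂ = 447/233.8.
V₃/V₁ = (V₂/V₁)(V₃/V₂) = 8.67 × (447/233.8) = 16.57.

V₃/V₁ ≈ 16.6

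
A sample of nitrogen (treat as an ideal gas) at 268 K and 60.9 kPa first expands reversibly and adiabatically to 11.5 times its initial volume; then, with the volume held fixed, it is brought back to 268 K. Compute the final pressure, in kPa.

P₃ ≈ 5.30 kPa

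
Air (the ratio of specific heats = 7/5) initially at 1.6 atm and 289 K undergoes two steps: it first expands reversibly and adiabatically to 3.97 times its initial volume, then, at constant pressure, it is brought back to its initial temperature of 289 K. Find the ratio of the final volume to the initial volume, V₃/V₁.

V₃/V₁ ≈ 6.89

Adiabatic step: V₂/V₁ = 3.97; T₂ = T₁·(1/3.97)^(2/5) = 166.5 K.
Isobaric step: V₃/V₂ = T₃/T₂ = 289/166.5.
V₃/V₁ = (V₂/V₁)(V₃/V₂) = 3.97 × (289/166.5) = 6.891.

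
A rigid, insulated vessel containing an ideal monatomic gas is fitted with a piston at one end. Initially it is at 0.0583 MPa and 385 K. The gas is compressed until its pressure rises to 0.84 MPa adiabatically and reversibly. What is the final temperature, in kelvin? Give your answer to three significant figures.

T₂ ≈ 1120 K

Adiabatic: T₂/T₁ = (P₂/P₁)^((γ−1)/γ).
For a monatomic ideal gas γ = 5/3, so (γ−1)/γ = 2/5.
T₂ = 385 × (0.84/0.0583)^(2/5) = 1119 K.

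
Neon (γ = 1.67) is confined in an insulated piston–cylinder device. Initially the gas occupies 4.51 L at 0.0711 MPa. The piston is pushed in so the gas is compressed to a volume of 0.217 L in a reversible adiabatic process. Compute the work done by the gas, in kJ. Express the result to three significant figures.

P₂ = P₁(V₁/V₂)^γ = 0.0711×(4.51/0.217)^(1.67) = 11.28 MPa.
For a reversible adiabat, W_by_gas = (P₁V₁ − P₂V₂)/(γ−1).
W_by = (71100×0.00451 − 1.128×10^7×0.000217) / (0.67) = -3176 J.

W ≈ -3.18 kJ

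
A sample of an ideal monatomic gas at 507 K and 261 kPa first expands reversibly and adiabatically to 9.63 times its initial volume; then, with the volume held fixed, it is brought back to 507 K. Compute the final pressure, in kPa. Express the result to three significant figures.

P₃ ≈ 27.1 kPa

For a monatomic ideal gas γ = 5/3.
Adiabatic step (PV^γ = const): P₂ = 261×(1/9.63)^(5/3) = 5.988 kPa; T₂ = 507×(1/9.63)^(2/3) = 112 K.
Isochoric: P₃ = P₂(T₃/T₂) = 5.988 × (507/112) = 27.1 kPa.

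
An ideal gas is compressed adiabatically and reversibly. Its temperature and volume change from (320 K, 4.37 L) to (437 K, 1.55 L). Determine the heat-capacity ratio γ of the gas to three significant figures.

TV^(γ−1) = const ⇒ γ − 1 = ln(T₂/T₁) / ln(V₁/V₂).
γ = 1 + ln(437/320) / ln(4.37/1.55) = 1.301.

γ ≈ 1.30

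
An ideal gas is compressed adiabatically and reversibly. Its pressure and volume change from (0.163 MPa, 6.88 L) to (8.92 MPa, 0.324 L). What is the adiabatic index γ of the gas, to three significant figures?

γ ≈ 1.31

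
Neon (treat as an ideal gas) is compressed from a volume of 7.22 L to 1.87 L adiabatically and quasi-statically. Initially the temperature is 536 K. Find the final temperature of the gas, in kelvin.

For a reversible adiabat TV^(γ−1) is constant, so T₂ = T₁ (V₁/V₂)^(γ−1).
For a monatomic ideal gas γ = 5/3, so γ−1 = 2/3.
T₂ = 536 × (7.22/1.87)^(2/3) = 1319 K.

T₂ ≈ 1320 K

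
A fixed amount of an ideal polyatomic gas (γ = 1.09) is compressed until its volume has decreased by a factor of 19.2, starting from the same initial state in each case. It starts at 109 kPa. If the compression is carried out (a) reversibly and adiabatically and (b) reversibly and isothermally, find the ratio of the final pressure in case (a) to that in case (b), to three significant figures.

Isothermal: P_b = P₁(V₁/V₂) = 109×19.2.
Adiabatic: P_a = P₁(V₁/V₂)^γ = 109×19.2^(1.09).
P_a/P_b = (V₁/V₂)^(γ−1) = 19.2^(0.09) = 1.305.

P_adiabatic / P_isothermal ≈ 1.30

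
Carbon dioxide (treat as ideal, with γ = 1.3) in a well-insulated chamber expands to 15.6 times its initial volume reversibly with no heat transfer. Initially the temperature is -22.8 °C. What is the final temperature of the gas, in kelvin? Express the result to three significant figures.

T₂ ≈ 110 K

For a reversible adiabat TV^(γ−1) is constant, so T₂ = T₁ (V₁/V₂)^(γ−1).
T₁ = -22.8 °C = 250.3 K.
T₂ = 250.3 × (1/15.6)^(0.3) = 109.8 K.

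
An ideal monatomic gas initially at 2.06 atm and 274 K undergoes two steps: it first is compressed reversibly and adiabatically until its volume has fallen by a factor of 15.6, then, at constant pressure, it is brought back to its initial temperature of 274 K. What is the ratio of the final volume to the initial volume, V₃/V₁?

V₃/V₁ ≈ 0.0103

For a monatomic ideal gas γ = 5/3.
Adiabatic step: V₂/V₁ = 0.0641; T₂ = T₁·15.6^(2/3) = 1711 K.
Isobaric step: V₃/V₂ = T₃/T₂ = 274/1711.
V₃/V₁ = (V₂/V₁)(V₃/V₂) = 0.0641 × (274/1711) = 0.01027.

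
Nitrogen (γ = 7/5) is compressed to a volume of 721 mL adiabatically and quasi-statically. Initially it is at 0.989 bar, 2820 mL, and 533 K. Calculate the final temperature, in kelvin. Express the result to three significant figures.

T₂ ≈ 920 K

Adiabatic: T₁V₁^(γ−1) = T₂V₂^(γ−1) ⇒ T₂ = T₁ (V₁/V₂)^(γ−1).
T₂ = 533 × (2820/721)^(2/5) = 919.7 K.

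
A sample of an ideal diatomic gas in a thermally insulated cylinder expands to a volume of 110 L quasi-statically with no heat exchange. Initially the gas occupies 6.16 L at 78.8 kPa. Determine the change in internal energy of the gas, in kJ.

γ = 7/5 for a diatomic ideal gas.
P₂ = P₁(V₁/V₂)^γ = 78.8×(6.16/110)^(7/5) = 1.393 kPa.
For a reversible adiabat, W_by_gas = (P₁V₁ − P₂V₂)/(γ−1).
W_by = (78800×0.00616 − 1393×0.11) / (2/5) = 830.4 J.
Q = 0 ⇒ ΔU = −W_by = -830.4 J.

ΔU ≈ -0.830 kJ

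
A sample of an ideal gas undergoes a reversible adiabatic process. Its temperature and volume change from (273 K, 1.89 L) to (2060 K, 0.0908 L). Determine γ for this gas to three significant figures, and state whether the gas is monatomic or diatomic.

γ ≈ 1.67; monatomic

TV^(γ−1) = const ⇒ γ − 1 = ln(T₂/T₁) / ln(V₁/V₂).
γ = 1 + ln(2060/273) / ln(1.89/0.0908) = 1.666.
γ ≈ 1.67 is close to 5/3, so the gas is monatomic.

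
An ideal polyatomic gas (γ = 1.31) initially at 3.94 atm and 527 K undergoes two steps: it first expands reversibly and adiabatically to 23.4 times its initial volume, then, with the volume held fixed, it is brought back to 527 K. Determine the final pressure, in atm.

P₃ ≈ 0.168 atm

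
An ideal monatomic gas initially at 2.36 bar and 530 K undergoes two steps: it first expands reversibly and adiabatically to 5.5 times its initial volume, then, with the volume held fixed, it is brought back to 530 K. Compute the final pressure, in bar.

P₃ ≈ 0.429 bar

For a monatomic ideal gas γ = 5/3.
Adiabatic step (PV^γ = const): P₂ = 2.36×(1/5.5)^(5/3) = 0.1377 bar; T₂ = 530×(1/5.5)^(2/3) = 170.1 K.
Isochoric: P₃ = P₂(T₃/T₂) = 0.1377 × (530/170.1) = 0.4291 bar.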